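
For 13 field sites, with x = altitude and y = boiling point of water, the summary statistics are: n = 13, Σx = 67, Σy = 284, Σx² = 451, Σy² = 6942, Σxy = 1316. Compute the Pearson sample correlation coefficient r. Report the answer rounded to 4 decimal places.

Numerator: nΣxy − (Σx)(Σy) = 13·1316 − (67)(284) = -1920
Denominator: √[(nΣx²−(Σx)²)(nΣy²−(Σy)²)]
  nΣx²−(Σx)² = 13·451 − 4489 = 1374;  nΣy²−(Σy)² = 13·6942 − 80656 = 9590
  √(1374·9590) = √13176660 = 3629.9669
r = -1920 / 3629.9669 = -0.5289

-0.5289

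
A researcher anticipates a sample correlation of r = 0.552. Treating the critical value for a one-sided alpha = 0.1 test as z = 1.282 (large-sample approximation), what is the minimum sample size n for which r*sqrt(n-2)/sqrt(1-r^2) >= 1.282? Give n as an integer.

6

r√(n−2)/√(1−r²) ≥ 1.282  ⇔  n−2 ≥ (1.282)²·(1−r²)/r²
(1−r²)/r² = (1−0.304704)/0.304704 = 2.2819
n ≥ 2 + 1.643524·2.2819 = 2 + 3.7504 = 5.7504
⌈5.7504⌉ = 6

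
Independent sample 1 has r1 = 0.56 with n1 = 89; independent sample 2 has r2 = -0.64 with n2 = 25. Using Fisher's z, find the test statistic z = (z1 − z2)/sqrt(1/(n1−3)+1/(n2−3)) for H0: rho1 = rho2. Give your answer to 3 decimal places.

z1 = atanh(0.56) = 0.632833,  z2 = atanh(-0.64) = -0.758174
SE = √(1/(n1−3) + 1/(n2−3)) = √(1/86 + 1/22) = √(0.0116279 + 0.0454545) = √0.0570824 = 0.238919
z = (z1 − z2)/SE = (0.632833 − (-0.758174)) / 0.238919 = 1.391007 / 0.238919 = 5.822

5.822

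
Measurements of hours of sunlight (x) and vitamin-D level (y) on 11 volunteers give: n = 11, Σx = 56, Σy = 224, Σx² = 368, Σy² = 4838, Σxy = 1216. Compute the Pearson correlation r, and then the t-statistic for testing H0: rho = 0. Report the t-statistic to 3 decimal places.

1.730

Numerator: nΣxy − (Σx)(Σy) = 11·1216 − (56)(224) = 832
Denominator: √[(nΣx²−(Σx)²)(nΣy²−(Σy)²)]
  nΣx²−(Σx)² = 11·368 − 3136 = 912;  nΣy²−(Σy)² = 11·4838 − 50176 = 3042
  √(912·3042) = √2774304 = 1665.6242
r = 832 / 1665.6242 = 0.4995
t = r·√(n−2)/√(1−r²) = 0.4995·√9 / √(1−0.249500) = 1.498500 / 0.866314 = 1.730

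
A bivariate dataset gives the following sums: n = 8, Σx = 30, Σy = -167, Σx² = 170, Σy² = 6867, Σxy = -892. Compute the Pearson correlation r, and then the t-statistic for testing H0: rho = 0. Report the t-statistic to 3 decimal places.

-1.850

Numerator: nΣxy − (Σx)(Σy) = 8·(-892) − (30)(-167) = -2126
Denominator: √[(nΣx²−(Σx)²)(nΣy²−(Σy)²)]
  nΣx²−(Σx)² = 8·170 − 900 = 460;  nΣy²−(Σy)² = 8·6867 − 27889 = 27047
  √(460·27047) = √12441620 = 3527.2681
r = -2126 / 3527.2681 = -0.6027
t = r·√(n−2)/√(1−r²) = -0.6027·√6 / √(1−0.363247) = -1.476307 / 0.797968 = -1.850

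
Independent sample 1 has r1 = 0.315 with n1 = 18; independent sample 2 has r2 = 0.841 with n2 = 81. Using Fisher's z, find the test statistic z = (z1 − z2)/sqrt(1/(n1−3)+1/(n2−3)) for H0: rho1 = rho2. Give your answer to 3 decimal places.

-3.187

Fisher z-transforms: z1 = atanh(0.315) = 0.326087, z2 = atanh(0.841) = 1.224580; difference d = -0.898493
Var(d) = 1/15 + 1/78 = 0.0666667 + 0.0128205 = 0.0794872
z = d/√Var(d) = -0.898493 / √0.0794872 = -0.898493 / 0.281935 = -3.187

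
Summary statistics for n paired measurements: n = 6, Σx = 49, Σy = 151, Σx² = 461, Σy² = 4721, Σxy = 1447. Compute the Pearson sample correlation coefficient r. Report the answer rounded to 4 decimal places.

0.9035

S_xy = nΣxy − ΣxΣy = 6·1447 − 49·151 = 8682 − 7399 = 1283
S_xx = nΣx² − (Σx)² = 6·461 − 49² = 2766 − 2401 = 365
S_yy = nΣy² − (Σy)² = 6·4721 − 151² = 28326 − 22801 = 5525
r = S_xy / √(S_xx·S_yy) = 1283 / √(365·5525) = 1283 / √2016625 = 1283 / 1420.0792 = 0.9035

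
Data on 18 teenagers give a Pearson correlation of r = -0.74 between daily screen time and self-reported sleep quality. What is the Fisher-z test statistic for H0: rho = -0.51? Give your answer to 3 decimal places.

-1.502

Fisher z: atanh(-0.74) = -0.950479, atanh(-0.51) = -0.562730
z = (z_r − z_0)·√(n−3) = (-0.950479 − (-0.562730))·√15 = -0.387749 · 3.872983 = -1.502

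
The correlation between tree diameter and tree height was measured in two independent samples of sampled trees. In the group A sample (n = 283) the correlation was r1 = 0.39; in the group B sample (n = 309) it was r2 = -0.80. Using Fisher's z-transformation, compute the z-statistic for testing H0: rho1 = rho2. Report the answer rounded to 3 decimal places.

Fisher z-transforms: z1 = atanh(0.39) = 0.411800, z2 = atanh(-0.80) = -1.098612; difference d = 1.510412
Var(d) = 1/280 + 1/306 = 0.0035714 + 0.0032680 = 0.0068394
z = d/√Var(d) = 1.510412 / √0.0068394 = 1.510412 / 0.082701 = 18.264

18.264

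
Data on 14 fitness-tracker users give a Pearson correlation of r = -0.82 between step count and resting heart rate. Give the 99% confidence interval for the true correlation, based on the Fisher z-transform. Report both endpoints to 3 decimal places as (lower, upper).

(-0.959, -0.363)

Fisher z: z_r = atanh(r) = ½·ln((1+(-0.82))/(1−(-0.82))) = -1.156817
SE(z) = 1/√(n−3) = 1/√11 = 0.301511
99% ⇒ z* = 2.576; margin = 2.576·0.301511 = 0.776692
CI on z-scale: (-1.933509, -0.380125)
Back-transform: tanh(-1.933509) = -0.959016, tanh(-0.380125) = -0.362816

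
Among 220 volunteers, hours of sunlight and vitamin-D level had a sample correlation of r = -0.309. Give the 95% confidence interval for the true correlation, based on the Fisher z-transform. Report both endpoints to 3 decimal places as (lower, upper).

(-0.424, -0.184)

z_r = atanh(-0.309) = -0.319439;  SE = 1/√(n−3) = 1/√217 = 0.067884
z-limits: -0.319439 ± 1.960·0.067884 = -0.319439 ± 0.133053 = [-0.452492, -0.186386]
ρ-limits: (tanh -0.452492, tanh -0.186386) = (-0.424, -0.184)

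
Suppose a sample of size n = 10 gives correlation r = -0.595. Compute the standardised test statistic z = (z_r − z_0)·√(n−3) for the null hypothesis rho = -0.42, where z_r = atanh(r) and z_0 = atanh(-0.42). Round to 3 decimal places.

-0.629

z_r = atanh(-0.595) = -0.685371,  z_0 = atanh(-0.42) = -0.447692
SE = 1/√(n−3) = 1/√7 = 0.377964
z = (z_r − z_0)/SE = (-0.685371 − (-0.447692)) / 0.377964 = -0.237679 / 0.377964 = -0.629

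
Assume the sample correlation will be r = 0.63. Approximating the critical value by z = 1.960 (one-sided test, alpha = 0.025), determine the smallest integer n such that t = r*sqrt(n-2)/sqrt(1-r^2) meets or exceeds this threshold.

Need r·√(n−2)/√(1−r²) ≥ 1.960
√(n−2) ≥ 1.960·√(1−0.3969) / 0.63 = 1.960·0.776595 / 0.63 = 2.4161
n−2 ≥ 5.8375  ⇒  n ≥ 7.8375
Smallest integer n = 8

8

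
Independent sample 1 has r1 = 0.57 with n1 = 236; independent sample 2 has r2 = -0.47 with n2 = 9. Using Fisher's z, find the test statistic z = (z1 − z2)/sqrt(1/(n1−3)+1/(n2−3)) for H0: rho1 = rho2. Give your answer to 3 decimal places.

2.800

z1 = atanh(0.57) = 0.647523,  z2 = atanh(-0.47) = -0.510070
SE = √(1/(n1−3) + 1/(n2−3)) = √(1/233 + 1/6) = √(0.0042918 + 0.1666667) = √0.1709585 = 0.413471
z = (z1 − z2)/SE = (0.647523 − (-0.510070)) / 0.413471 = 1.157593 / 0.413471 = 2.800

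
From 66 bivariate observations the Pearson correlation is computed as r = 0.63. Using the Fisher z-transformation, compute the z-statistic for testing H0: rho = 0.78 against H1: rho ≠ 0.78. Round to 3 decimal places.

-2.413

z_r = atanh(0.63) = 0.741416,  z_0 = atanh(0.78) = 1.045371
SE = 1/√(n−3) = 1/√63 = 0.125988
z = (z_r − z_0)/SE = (0.741416 − 1.045371) / 0.125988 = -0.303955 / 0.125988 = -2.413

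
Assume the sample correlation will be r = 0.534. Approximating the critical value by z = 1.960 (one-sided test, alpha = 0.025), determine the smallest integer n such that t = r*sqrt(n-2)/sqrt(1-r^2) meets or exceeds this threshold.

12

r√(n−2)/√(1−r²) ≥ 1.960  ⇔  n−2 ≥ (1.960)²·(1−r²)/r²
(1−r²)/r² = (1−0.285156)/0.285156 = 2.5069
n ≥ 2 + 3.8416·2.5069 = 2 + 9.6305 = 11.6305
⌈11.6305⌉ = 12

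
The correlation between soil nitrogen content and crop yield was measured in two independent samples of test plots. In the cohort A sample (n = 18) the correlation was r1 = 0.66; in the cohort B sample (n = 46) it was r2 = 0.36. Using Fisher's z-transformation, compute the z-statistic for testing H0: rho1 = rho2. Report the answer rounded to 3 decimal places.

1.387

z1 = atanh(0.66) = 0.792814,  z2 = atanh(0.36) = 0.376886
SE = √(1/(n1−3) + 1/(n2−3)) = √(1/15 + 1/43) = √(0.0666667 + 0.0232558) = √0.0899225 = 0.299871
z = (z1 − z2)/SE = (0.792814 − 0.376886) / 0.299871 = 0.415928 / 0.299871 = 1.387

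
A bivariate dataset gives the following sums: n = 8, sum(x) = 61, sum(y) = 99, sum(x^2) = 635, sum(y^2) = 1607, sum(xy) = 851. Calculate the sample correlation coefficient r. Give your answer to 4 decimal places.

Numerator: nΣxy − (Σx)(Σy) = 8·851 − (61)(99) = 769
Denominator: √[(nΣx²−(Σx)²)(nΣy²−(Σy)²)]
  nΣx²−(Σx)² = 8·635 − 3721 = 1359;  nΣy²−(Σy)² = 8·1607 − 9801 = 3055
  √(1359·3055) = √4151745 = 2037.5831
r = 769 / 2037.5831 = 0.3774

0.3774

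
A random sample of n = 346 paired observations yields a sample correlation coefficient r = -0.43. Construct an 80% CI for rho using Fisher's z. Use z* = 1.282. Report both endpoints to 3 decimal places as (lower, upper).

z_r = atanh(-0.43) = -0.459897;  SE = 1/√(n−3) = 1/√343 = 0.053995
z-limits: -0.459897 ± 1.282·0.053995 = -0.459897 ± 0.069222 = [-0.529119, -0.390675]
ρ-limits: (tanh -0.529119, tanh -0.390675) = (-0.485, -0.372)

(-0.485, -0.372)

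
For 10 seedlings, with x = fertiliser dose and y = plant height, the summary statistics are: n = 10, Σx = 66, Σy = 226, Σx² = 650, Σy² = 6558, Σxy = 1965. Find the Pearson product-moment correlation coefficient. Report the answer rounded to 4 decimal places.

0.8489

Numerator: nΣxy − (Σx)(Σy) = 10·1965 − (66)(226) = 4734
Denominator: √[(nΣx²−(Σx)²)(nΣy²−(Σy)²)]
  nΣx²−(Σx)² = 10·650 − 4356 = 2144;  nΣy²−(Σy)² = 10·6558 − 51076 = 14504
  √(2144·14504) = √31096576 = 5576.4304
r = 4734 / 5576.4304 = 0.8489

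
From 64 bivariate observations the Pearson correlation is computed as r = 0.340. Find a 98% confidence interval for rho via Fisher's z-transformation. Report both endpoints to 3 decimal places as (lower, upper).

Fisher z: z_r = atanh(r) = ½·ln((1+0.340)/(1−0.340)) = 0.354093
SE(z) = 1/√(n−3) = 1/√61 = 0.128037
98% ⇒ z* = 2.326; margin = 2.326·0.128037 = 0.297814
CI on z-scale: (0.056279, 0.651907)
Back-transform: tanh(0.056279) = 0.056220, tanh(0.651907) = 0.572952

(0.056, 0.573)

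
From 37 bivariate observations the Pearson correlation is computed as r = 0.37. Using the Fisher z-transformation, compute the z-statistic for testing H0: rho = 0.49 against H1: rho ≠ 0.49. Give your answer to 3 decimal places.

Fisher z: atanh(0.37) = 0.388423, atanh(0.49) = 0.536060
z = (z_r − z_0)·√(n−3) = (0.388423 − 0.536060)·√34 = -0.147637 · 5.830952 = -0.861

-0.861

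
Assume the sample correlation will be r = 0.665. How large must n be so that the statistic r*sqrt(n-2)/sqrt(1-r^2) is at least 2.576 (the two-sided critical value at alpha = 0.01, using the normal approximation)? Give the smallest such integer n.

11

Need r·√(n−2)/√(1−r²) ≥ 2.576
√(n−2) ≥ 2.576·√(1−0.442225) / 0.665 = 2.576·0.746843 / 0.665 = 2.8930
n−2 ≥ 8.3694  ⇒  n ≥ 10.3694
Smallest integer n = 11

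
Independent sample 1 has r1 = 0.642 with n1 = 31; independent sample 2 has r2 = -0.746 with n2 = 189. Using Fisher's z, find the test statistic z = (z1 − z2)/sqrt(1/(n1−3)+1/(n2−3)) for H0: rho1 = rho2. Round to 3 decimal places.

8.512

Fisher z-transforms: z1 = atanh(0.642) = 0.761569, z2 = atanh(-0.746) = -0.963874; difference d = 1.725443
Var(d) = 1/28 + 1/186 = 0.0357143 + 0.0053763 = 0.0410906
z = d/√Var(d) = 1.725443 / √0.0410906 = 1.725443 / 0.202708 = 8.512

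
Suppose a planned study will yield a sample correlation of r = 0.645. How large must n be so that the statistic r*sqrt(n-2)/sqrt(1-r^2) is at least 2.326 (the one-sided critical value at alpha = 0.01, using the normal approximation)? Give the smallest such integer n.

10

r√(n−2)/√(1−r²) ≥ 2.326  ⇔  n−2 ≥ (2.326)²·(1−r²)/r²
(1−r²)/r² = (1−0.416025)/0.416025 = 1.4037
n ≥ 2 + 5.410276·1.4037 = 2 + 7.5944 = 9.5944
⌈9.5944⌉ = 10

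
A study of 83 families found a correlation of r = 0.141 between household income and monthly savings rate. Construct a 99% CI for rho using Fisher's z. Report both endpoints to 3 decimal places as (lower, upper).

Fisher z: z_r = atanh(r) = ½·ln((1+0.141)/(1−0.141)) = 0.141946
SE(z) = 1/√(n−3) = 1/√80 = 0.111803
99% ⇒ z* = 2.576; margin = 2.576·0.111803 = 0.288005
CI on z-scale: (-0.146059, 0.429951)
Back-transform: tanh(-0.146059) = -0.145029, tanh(0.429951) = 0.405280

(-0.145, 0.405)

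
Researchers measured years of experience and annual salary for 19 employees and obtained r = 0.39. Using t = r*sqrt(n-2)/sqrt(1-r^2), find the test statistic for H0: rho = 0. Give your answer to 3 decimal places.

1 − r² = 1 − 0.1521 = 0.8479;  √(1−r²) = 0.920815
√(n−2) = √17 = 4.123106
t = r·√(n−2)/√(1−r²) = 0.39 · 4.123106 / 0.920815 = 1.746

1.746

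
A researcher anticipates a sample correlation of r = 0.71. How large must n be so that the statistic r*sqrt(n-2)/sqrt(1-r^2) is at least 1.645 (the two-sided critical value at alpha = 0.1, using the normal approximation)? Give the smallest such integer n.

Need r·√(n−2)/√(1−r²) ≥ 1.645
√(n−2) ≥ 1.645·√(1−0.5041) / 0.71 = 1.645·0.704202 / 0.71 = 1.6316
n−2 ≥ 2.6621  ⇒  n ≥ 4.6621
Smallest integer n = 5

5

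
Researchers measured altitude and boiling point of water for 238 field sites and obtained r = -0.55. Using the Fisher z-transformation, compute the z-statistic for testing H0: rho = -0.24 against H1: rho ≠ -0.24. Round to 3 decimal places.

-5.727

Fisher z: atanh(-0.55) = -0.618381, atanh(-0.24) = -0.244774
z = (z_r − z_0)·√(n−3) = (-0.618381 − (-0.244774))·√235 = -0.373607 · 15.329710 = -5.727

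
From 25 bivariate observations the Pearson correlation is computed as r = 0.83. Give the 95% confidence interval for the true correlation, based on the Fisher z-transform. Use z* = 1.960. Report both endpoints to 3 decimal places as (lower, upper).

Fisher z: z_r = atanh(r) = ½·ln((1+0.83)/(1−0.83)) = 1.188136
SE(z) = 1/√(n−3) = 1/√22 = 0.213201
95% ⇒ z* = 1.960; margin = 1.960·0.213201 = 0.417874
CI on z-scale: (0.770262, 1.606010)
Back-transform: tanh(0.770262) = 0.647082, tanh(1.606010) = 0.922568

(0.647, 0.923)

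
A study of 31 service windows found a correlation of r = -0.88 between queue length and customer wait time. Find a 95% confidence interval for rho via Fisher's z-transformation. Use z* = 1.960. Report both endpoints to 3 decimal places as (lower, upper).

(-0.941, -0.764)

z_r = atanh(-0.88) = -1.375768;  SE = 1/√(n−3) = 1/√28 = 0.188982
z-limits: -1.375768 ± 1.960·0.188982 = -1.375768 ± 0.370405 = [-1.746173, -1.005363]
ρ-limits: (tanh -1.746173, tanh -1.005363) = (-0.941, -0.764)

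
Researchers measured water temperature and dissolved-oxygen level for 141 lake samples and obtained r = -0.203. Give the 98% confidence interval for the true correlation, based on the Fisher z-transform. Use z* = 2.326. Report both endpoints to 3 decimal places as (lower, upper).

z_r = atanh(-0.203) = -0.205860;  SE = 1/√(n−3) = 1/√138 = 0.085126
z-limits: -0.205860 ± 2.326·0.085126 = -0.205860 ± 0.198003 = [-0.403863, -0.007857]
ρ-limits: (tanh -0.403863, tanh -0.007857) = (-0.383, -0.008)

(-0.383, -0.008)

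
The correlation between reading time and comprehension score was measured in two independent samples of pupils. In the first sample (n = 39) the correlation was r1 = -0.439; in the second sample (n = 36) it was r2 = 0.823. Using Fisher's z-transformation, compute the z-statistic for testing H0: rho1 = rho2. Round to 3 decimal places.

-6.793

z1 = atanh(-0.439) = -0.470991,  z2 = atanh(0.823) = 1.166045
SE = √(1/(n1−3) + 1/(n2−3)) = √(1/36 + 1/33) = √(0.0277778 + 0.0303030) = √0.0580808 = 0.241000
z = (z1 − z2)/SE = (-0.470991 − 1.166045) / 0.241000 = -1.637036 / 0.241000 = -6.793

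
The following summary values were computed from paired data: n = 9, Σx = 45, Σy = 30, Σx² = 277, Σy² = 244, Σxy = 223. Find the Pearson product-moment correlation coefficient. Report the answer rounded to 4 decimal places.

0.8436

S_xy = nΣxy − ΣxΣy = 9·223 − 45·30 = 2007 − 1350 = 657
S_xx = nΣx² − (Σx)² = 9·277 − 45² = 2493 − 2025 = 468
S_yy = nΣy² − (Σy)² = 9·244 − 30² = 2196 − 900 = 1296
r = S_xy / √(S_xx·S_yy) = 657 / √(468·1296) = 657 / √606528 = 657 / 778.7991 = 0.8436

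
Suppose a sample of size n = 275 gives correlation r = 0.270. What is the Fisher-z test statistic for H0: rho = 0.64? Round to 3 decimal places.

z_r = atanh(0.270) = 0.276864,  z_0 = atanh(0.64) = 0.758174
SE = 1/√(n−3) = 1/√272 = 0.060634
z = (z_r − z_0)/SE = (0.276864 − 0.758174) / 0.060634 = -0.481310 / 0.060634 = -7.938

-7.938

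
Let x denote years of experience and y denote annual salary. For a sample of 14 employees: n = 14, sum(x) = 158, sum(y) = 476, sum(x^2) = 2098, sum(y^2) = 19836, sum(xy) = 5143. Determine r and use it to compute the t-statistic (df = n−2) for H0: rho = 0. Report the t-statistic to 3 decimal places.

S_xy = nΣxy − ΣxΣy = 14·5143 − 158·476 = 72002 − 75208 = -3206
S_xx = nΣx² − (Σx)² = 14·2098 − 158² = 29372 − 24964 = 4408
S_yy = nΣy² − (Σy)² = 14·19836 − 476² = 277704 − 226576 = 51128
r = S_xy / √(S_xx·S_yy) = -3206 / √(4408·51128) = -3206 / √225372224 = -3206 / 15012.4023 = -0.2136
t = r·√(n−2)/√(1−r²) = -0.2136·√12 / √(1−0.045625) = -0.739932 / 0.976921 = -0.757

-0.757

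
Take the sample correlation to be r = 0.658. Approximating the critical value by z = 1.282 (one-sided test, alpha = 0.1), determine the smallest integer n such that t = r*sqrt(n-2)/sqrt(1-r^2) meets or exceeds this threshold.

5

Need r·√(n−2)/√(1−r²) ≥ 1.282
√(n−2) ≥ 1.282·√(1−0.432964) / 0.658 = 1.282·0.753018 / 0.658 = 1.4671
n−2 ≥ 2.1524  ⇒  n ≥ 4.1524
Smallest integer n = 5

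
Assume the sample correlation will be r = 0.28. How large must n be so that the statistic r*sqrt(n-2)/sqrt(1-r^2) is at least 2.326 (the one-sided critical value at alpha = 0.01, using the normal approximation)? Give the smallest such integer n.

r√(n−2)/√(1−r²) ≥ 2.326  ⇔  n−2 ≥ (2.326)²·(1−r²)/r²
(1−r²)/r² = (1−0.0784)/0.0784 = 11.7551
n ≥ 2 + 5.410276·11.7551 = 2 + 63.5983 = 65.5983
⌈65.5983⌉ = 66

66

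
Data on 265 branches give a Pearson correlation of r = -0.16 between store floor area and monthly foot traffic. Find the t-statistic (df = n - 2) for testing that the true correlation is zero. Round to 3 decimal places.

1 − r² = 1 − 0.0256 = 0.9744;  √(1−r²) = 0.987117
√(n−2) = √263 = 16.217275
t = r·√(n−2)/√(1−r²) = -0.16 · 16.217275 / 0.987117 = -2.629

-2.629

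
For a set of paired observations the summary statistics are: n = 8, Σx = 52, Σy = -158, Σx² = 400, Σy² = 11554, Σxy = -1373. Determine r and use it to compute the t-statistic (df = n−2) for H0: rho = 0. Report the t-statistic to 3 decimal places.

Numerator: nΣxy − (Σx)(Σy) = 8·(-1373) − (52)(-158) = -2768
Denominator: √[(nΣx²−(Σx)²)(nΣy²−(Σy)²)]
  nΣx²−(Σx)² = 8·400 − 2704 = 496;  nΣy²−(Σy)² = 8·11554 − 24964 = 67468
  √(496·67468) = √33464128 = 5784.8188
r = -2768 / 5784.8188 = -0.4785
t = r·√(n−2)/√(1−r²) = -0.4785·√6 / √(1−0.228962) = -1.172081 / 0.878088 = -1.335

-1.335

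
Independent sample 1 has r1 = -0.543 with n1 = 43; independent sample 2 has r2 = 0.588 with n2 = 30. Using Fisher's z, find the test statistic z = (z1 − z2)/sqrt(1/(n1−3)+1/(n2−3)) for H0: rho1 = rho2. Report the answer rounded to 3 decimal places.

z1 = atanh(-0.543) = -0.608400,  z2 = atanh(0.588) = 0.674604
SE = √(1/(n1−3) + 1/(n2−3)) = √(1/40 + 1/27) = √(0.0250000 + 0.0370370) = √0.0620370 = 0.249072
z = (z1 − z2)/SE = (-0.608400 − 0.674604) / 0.249072 = -1.283004 / 0.249072 = -5.151

-5.151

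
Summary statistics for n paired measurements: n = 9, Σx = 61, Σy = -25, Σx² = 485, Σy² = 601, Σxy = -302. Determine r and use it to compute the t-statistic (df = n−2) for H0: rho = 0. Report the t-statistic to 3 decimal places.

-2.452

Numerator: nΣxy − (Σx)(Σy) = 9·(-302) − (61)(-25) = -1193
Denominator: √[(nΣx²−(Σx)²)(nΣy²−(Σy)²)]
  nΣx²−(Σx)² = 9·485 − 3721 = 644;  nΣy²−(Σy)² = 9·601 − 625 = 4784
  √(644·4784) = √3080896 = 1755.2481
r = -1193 / 1755.2481 = -0.6797
t = r·√(n−2)/√(1−r²) = -0.6797·√7 / √(1−0.461992) = -1.798317 / 0.733490 = -2.452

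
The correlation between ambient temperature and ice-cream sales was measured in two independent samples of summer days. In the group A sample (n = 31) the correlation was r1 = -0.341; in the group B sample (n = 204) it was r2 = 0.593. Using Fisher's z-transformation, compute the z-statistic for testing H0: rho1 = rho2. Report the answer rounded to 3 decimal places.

z1 = atanh(-0.341) = -0.355224,  z2 = atanh(0.593) = 0.682281
SE = √(1/(n1−3) + 1/(n2−3)) = √(1/28 + 1/201) = √(0.0357143 + 0.0049751) = √0.0406894 = 0.201716
z = (z1 − z2)/SE = (-0.355224 − 0.682281) / 0.201716 = -1.037505 / 0.201716 = -5.143

-5.143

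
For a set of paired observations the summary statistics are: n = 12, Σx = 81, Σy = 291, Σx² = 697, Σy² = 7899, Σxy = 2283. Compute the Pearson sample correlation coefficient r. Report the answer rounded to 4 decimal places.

S_xy = nΣxy − ΣxΣy = 12·2283 − 81·291 = 27396 − 23571 = 3825
S_xx = nΣx² − (Σx)² = 12·697 − 81² = 8364 − 6561 = 1803
S_yy = nΣy² − (Σy)² = 12·7899 − 291² = 94788 − 84681 = 10107
r = S_xy / √(S_xx·S_yy) = 3825 / √(1803·10107) = 3825 / √18222921 = 3825 / 4268.8313 = 0.8960

0.8960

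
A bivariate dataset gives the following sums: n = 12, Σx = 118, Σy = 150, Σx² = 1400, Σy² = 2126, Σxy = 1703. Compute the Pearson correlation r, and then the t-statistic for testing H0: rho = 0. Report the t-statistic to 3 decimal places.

S_xy = nΣxy − ΣxΣy = 12·1703 − 118·150 = 20436 − 17700 = 2736
S_xx = nΣx² − (Σx)² = 12·1400 − 118² = 16800 − 13924 = 2876
S_yy = nΣy² − (Σy)² = 12·2126 − 150² = 25512 − 22500 = 3012
r = S_xy / √(S_xx·S_yy) = 2736 / √(2876·3012) = 2736 / √8662512 = 2736 / 2943.2146 = 0.9296
t = r·√(n−2)/√(1−r²) = 0.9296·√10 / √(1−0.864156) = 2.939653 / 0.368570 = 7.976

7.976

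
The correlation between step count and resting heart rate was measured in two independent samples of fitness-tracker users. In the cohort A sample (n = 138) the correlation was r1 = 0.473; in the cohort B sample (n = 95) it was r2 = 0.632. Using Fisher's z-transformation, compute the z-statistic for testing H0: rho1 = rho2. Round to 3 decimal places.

Fisher z-transforms: z1 = atanh(0.473) = 0.513928, z2 = atanh(0.632) = 0.744739; difference d = -0.230811
Var(d) = 1/135 + 1/92 = 0.0074074 + 0.0108696 = 0.0182770
z = d/√Var(d) = -0.230811 / √0.0182770 = -0.230811 / 0.135192 = -1.707

-1.707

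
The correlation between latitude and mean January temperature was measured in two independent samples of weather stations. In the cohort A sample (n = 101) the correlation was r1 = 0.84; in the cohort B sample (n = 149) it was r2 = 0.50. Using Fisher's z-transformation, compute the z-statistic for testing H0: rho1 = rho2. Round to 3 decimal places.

5.145

z1 = atanh(0.84) = 1.221174,  z2 = atanh(0.50) = 0.549306
SE = √(1/(n1−3) + 1/(n2−3)) = √(1/98 + 1/146) = √(0.0102041 + 0.0068493) = √0.0170534 = 0.130589
z = (z1 − z2)/SE = (1.221174 − 0.549306) / 0.130589 = 0.671868 / 0.130589 = 5.145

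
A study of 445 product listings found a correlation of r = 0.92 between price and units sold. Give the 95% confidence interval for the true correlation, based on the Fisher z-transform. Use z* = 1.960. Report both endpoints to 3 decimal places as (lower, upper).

z_r = atanh(0.92) = 1.589027;  SE = 1/√(n−3) = 1/√442 = 0.047565
z-limits: 1.589027 ± 1.960·0.047565 = 1.589027 ± 0.093227 = [1.495800, 1.682254]
ρ-limits: (tanh 1.495800, tanh 1.682254) = (0.904, 0.933)

(0.904, 0.933)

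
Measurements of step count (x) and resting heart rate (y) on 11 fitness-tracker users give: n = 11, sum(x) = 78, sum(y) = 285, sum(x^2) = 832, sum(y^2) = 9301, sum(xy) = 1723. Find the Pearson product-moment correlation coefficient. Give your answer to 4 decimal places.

-0.4074

S_xy = nΣxy − ΣxΣy = 11·1723 − 78·285 = 18953 − 22230 = -3277
S_xx = nΣx² − (Σx)² = 11·832 − 78² = 9152 − 6084 = 3068
S_yy = nΣy² − (Σy)² = 11·9301 − 285² = 102311 − 81225 = 21086
r = S_xy / √(S_xx·S_yy) = -3277 / √(3068·21086) = -3277 / √64691848 = -3277 / 8043.1243 = -0.4074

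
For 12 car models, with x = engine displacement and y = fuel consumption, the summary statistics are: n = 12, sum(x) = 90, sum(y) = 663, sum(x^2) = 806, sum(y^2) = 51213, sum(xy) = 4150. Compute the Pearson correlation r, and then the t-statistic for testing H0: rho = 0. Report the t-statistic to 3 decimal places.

S_xy = nΣxy − ΣxΣy = 12·4150 − 90·663 = 49800 − 59670 = -9870
S_xx = nΣx² − (Σx)² = 12·806 − 90² = 9672 − 8100 = 1572
S_yy = nΣy² − (Σy)² = 12·51213 − 663² = 614556 − 439569 = 174987
r = S_xy / √(S_xx·S_yy) = -9870 / √(1572·174987) = -9870 / √275079564 = -9870 / 16585.5227 = -0.5951
t = r·√(n−2)/√(1−r²) = -0.5951·√10 / √(1−0.354144) = -1.881871 / 0.803652 = -2.342

-2.342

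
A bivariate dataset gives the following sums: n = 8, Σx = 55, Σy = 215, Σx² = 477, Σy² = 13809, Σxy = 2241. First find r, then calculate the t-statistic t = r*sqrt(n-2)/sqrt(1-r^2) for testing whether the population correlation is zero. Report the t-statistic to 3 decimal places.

4.058

Numerator: nΣxy − (Σx)(Σy) = 8·2241 − (55)(215) = 6103
Denominator: √[(nΣx²−(Σx)²)(nΣy²−(Σy)²)]
  nΣx²−(Σx)² = 8·477 − 3025 = 791;  nΣy²−(Σy)² = 8·13809 − 46225 = 64247
  √(791·64247) = √50819377 = 7128.7711
r = 6103 / 7128.7711 = 0.8561
t = r·√(n−2)/√(1−r²) = 0.8561·√6 / √(1−0.732907) = 2.097008 / 0.516810 = 4.058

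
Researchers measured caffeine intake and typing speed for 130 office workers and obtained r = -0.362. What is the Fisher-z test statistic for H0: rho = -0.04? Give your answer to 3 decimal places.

z_r = atanh(-0.362) = -0.379186,  z_0 = atanh(-0.04) = -0.040021
SE = 1/√(n−3) = 1/√127 = 0.088736
z = (z_r − z_0)/SE = (-0.379186 − (-0.040021)) / 0.088736 = -0.339165 / 0.088736 = -3.822

-3.822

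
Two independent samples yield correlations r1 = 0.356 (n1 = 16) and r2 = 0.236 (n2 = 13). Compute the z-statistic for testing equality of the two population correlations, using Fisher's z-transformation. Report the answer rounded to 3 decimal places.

0.313

z1 = atanh(0.356) = 0.372298,  z2 = atanh(0.236) = 0.240534
SE = √(1/(n1−3) + 1/(n2−3)) = √(1/13 + 1/10) = √(0.0769231 + 0.1000000) = √0.1769231 = 0.420622
z = (z1 − z2)/SE = (0.372298 − 0.240534) / 0.420622 = 0.131764 / 0.420622 = 0.313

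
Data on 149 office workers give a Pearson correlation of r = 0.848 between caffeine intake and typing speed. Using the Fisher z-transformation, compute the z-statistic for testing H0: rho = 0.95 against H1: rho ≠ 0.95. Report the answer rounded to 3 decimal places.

Fisher z: atanh(0.848) = 1.248989, atanh(0.95) = 1.831781
z = (z_r − z_0)·√(n−3) = (1.248989 − 1.831781)·√146 = -0.582792 · 12.083046 = -7.042

-7.042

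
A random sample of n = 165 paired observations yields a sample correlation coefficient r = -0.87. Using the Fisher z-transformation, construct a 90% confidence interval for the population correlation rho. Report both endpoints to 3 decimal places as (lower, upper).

Fisher z: z_r = atanh(r) = ½·ln((1+(-0.87))/(1−(-0.87))) = -1.333080
SE(z) = 1/√(n−3) = 1/√162 = 0.078567
90% ⇒ z* = 1.645; margin = 1.645·0.078567 = 0.129243
CI on z-scale: (-1.462323, -1.203837)
Back-transform: tanh(-1.462323) = -0.898103, tanh(-1.203837) = -0.834821

(-0.898, -0.835)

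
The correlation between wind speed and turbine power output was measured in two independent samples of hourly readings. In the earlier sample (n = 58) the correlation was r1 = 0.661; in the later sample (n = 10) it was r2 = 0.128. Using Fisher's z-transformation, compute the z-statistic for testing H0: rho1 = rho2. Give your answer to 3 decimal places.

Fisher z-transforms: z1 = atanh(0.661) = 0.794588, z2 = atanh(0.128) = 0.128706; difference d = 0.665882
Var(d) = 1/55 + 1/7 = 0.0181818 + 0.1428571 = 0.1610389
z = d/√Var(d) = 0.665882 / √0.1610389 = 0.665882 / 0.401297 = 1.659

1.659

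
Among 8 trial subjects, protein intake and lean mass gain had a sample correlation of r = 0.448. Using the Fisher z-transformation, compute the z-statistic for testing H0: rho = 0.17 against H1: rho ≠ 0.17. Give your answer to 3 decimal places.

Fisher z: atanh(0.448) = 0.482195, atanh(0.17) = 0.171667
z = (z_r − z_0)·√(n−3) = (0.482195 − 0.171667)·√5 = 0.310528 · 2.236068 = 0.694

0.694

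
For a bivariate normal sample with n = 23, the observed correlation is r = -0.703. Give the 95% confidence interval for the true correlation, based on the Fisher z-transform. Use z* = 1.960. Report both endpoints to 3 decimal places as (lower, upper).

(-0.865, -0.409)

Fisher z: z_r = atanh(r) = ½·ln((1+(-0.703))/(1−(-0.703))) = -0.873207
SE(z) = 1/√(n−3) = 1/√20 = 0.223607
95% ⇒ z* = 1.960; margin = 1.960·0.223607 = 0.438270
CI on z-scale: (-1.311477, -0.434937)
Back-transform: tanh(-1.311477) = -0.864649, tanh(-0.434937) = -0.409439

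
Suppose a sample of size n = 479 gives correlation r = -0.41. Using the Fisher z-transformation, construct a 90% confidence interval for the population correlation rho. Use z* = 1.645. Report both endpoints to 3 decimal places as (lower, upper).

(-0.471, -0.345)

Fisher z: z_r = atanh(r) = ½·ln((1+(-0.41))/(1−(-0.41))) = -0.435611
SE(z) = 1/√(n−3) = 1/√476 = 0.045835
90% ⇒ z* = 1.645; margin = 1.645·0.045835 = 0.075399
CI on z-scale: (-0.511010, -0.360212)
Back-transform: tanh(-0.511010) = -0.470732, tanh(-0.360212) = -0.345401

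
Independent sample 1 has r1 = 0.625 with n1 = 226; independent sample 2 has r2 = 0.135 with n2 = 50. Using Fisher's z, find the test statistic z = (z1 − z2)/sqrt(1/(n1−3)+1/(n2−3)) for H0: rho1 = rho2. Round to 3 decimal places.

3.722

z1 = atanh(0.625) = 0.733169,  z2 = atanh(0.135) = 0.135829
SE = √(1/(n1−3) + 1/(n2−3)) = √(1/223 + 1/47) = √(0.0044843 + 0.0212766) = √0.0257609 = 0.160502
z = (z1 − z2)/SE = (0.733169 − 0.135829) / 0.160502 = 0.597340 / 0.160502 = 3.722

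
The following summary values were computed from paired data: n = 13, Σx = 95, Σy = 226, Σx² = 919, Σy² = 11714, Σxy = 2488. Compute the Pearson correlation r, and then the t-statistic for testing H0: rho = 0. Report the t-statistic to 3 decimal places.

S_xy = nΣxy − ΣxΣy = 13·2488 − 95·226 = 32344 − 21470 = 10874
S_xx = nΣx² − (Σx)² = 13·919 − 95² = 11947 − 9025 = 2922
S_yy = nΣy² − (Σy)² = 13·11714 − 226² = 152282 − 51076 = 101206
r = S_xy / √(S_xx·S_yy) = 10874 / √(2922·101206) = 10874 / √295723932 = 10874 / 17196.6256 = 0.6323
t = r·√(n−2)/√(1−r²) = 0.6323·√11 / √(1−0.399803) = 2.097102 / 0.774724 = 2.707

2.707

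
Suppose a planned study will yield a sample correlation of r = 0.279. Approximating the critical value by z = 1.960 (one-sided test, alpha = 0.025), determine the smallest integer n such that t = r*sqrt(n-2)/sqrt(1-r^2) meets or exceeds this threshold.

r√(n−2)/√(1−r²) ≥ 1.960  ⇔  n−2 ≥ (1.960)²·(1−r²)/r²
(1−r²)/r² = (1−0.077841)/0.077841 = 11.8467
n ≥ 2 + 3.8416·11.8467 = 2 + 45.5103 = 47.5103
⌈47.5103⌉ = 48

48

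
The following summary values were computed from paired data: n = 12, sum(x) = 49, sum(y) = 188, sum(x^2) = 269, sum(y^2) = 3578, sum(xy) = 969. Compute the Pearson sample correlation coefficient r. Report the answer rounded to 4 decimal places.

0.9642

Numerator: nΣxy − (Σx)(Σy) = 12·969 − (49)(188) = 2416
Denominator: √[(nΣx²−(Σx)²)(nΣy²−(Σy)²)]
  nΣx²−(Σx)² = 12·269 − 2401 = 827;  nΣy²−(Σy)² = 12·3578 − 35344 = 7592
  √(827·7592) = √6278584 = 2505.7103
r = 2416 / 2505.7103 = 0.9642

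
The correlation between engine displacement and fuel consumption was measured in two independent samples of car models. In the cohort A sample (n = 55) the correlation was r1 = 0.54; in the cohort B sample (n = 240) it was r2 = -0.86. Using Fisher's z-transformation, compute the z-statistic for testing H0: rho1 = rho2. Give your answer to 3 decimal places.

12.391

Fisher z-transforms: z1 = atanh(0.54) = 0.604156, z2 = atanh(-0.86) = -1.293345; difference d = 1.897501
Var(d) = 1/52 + 1/237 = 0.0192308 + 0.0042194 = 0.0234502
z = d/√Var(d) = 1.897501 / √0.0234502 = 1.897501 / 0.153135 = 12.391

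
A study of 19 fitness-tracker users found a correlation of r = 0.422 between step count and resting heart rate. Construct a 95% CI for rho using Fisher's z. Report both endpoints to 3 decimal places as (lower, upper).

z_r = atanh(0.422) = 0.450123;  SE = 1/√(n−3) = 1/√16 = 0.250000
z-limits: 0.450123 ± 1.960·0.250000 = 0.450123 ± 0.490000 = [-0.039877, 0.940123]
ρ-limits: (tanh -0.039877, tanh 0.940123) = (-0.040, 0.735)

(-0.040, 0.735)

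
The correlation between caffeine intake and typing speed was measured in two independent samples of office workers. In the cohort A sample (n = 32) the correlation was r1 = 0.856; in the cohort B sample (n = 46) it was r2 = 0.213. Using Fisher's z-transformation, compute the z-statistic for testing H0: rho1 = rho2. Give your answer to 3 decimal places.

4.419

z1 = atanh(0.856) = 1.278183,  z2 = atanh(0.213) = 0.216312
SE = √(1/(n1−3) + 1/(n2−3)) = √(1/29 + 1/43) = √(0.0344828 + 0.0232558) = √0.0577386 = 0.240289
z = (z1 − z2)/SE = (1.278183 − 0.216312) / 0.240289 = 1.061871 / 0.240289 = 4.419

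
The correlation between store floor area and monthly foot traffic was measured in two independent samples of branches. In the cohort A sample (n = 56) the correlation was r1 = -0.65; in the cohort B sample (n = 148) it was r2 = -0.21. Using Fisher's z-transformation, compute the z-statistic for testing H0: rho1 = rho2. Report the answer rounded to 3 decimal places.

-3.502

Fisher z-transforms: z1 = atanh(-0.65) = -0.775299, z2 = atanh(-0.21) = -0.213171; difference d = -0.562128
Var(d) = 1/53 + 1/145 = 0.0188679 + 0.0068966 = 0.0257645
z = d/√Var(d) = -0.562128 / √0.0257645 = -0.562128 / 0.160513 = -3.502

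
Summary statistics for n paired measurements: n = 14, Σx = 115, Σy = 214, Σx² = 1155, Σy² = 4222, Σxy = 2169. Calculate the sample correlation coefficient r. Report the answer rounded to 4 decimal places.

S_xy = nΣxy − ΣxΣy = 14·2169 − 115·214 = 30366 − 24610 = 5756
S_xx = nΣx² − (Σx)² = 14·1155 − 115² = 16170 − 13225 = 2945
S_yy = nΣy² − (Σy)² = 14·4222 − 214² = 59108 − 45796 = 13312
r = S_xy / √(S_xx·S_yy) = 5756 / √(2945·13312) = 5756 / √39203840 = 5756 / 6261.2970 = 0.9193

0.9193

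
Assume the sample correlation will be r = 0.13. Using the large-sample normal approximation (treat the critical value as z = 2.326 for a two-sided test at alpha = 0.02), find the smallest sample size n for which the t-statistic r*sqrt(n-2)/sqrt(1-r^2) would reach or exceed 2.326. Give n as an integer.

317

r√(n−2)/√(1−r²) ≥ 2.326  ⇔  n−2 ≥ (2.326)²·(1−r²)/r²
(1−r²)/r² = (1−0.0169)/0.0169 = 58.1716
n ≥ 2 + 5.410276·58.1716 = 2 + 314.7244 = 316.7244
⌈316.7244⌉ = 317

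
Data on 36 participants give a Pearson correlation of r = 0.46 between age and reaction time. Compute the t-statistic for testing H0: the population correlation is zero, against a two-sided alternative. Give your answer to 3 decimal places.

3.021

t = r·√(n−2) / √(1−r²) with r = 0.46, n = 36
  = 0.46·√34 / √(1 − 0.2116)
  = 0.46·5.830952 / 0.887919
  = 2.682238 / 0.887919 = 3.021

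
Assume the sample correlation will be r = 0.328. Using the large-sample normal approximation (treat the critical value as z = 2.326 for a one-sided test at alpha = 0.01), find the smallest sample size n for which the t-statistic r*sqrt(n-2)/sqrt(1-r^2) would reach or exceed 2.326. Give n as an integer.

47

Need r·√(n−2)/√(1−r²) ≥ 2.326
√(n−2) ≥ 2.326·√(1−0.107584) / 0.328 = 2.326·0.944678 / 0.328 = 6.6991
n−2 ≥ 44.8779  ⇒  n ≥ 46.8779
Smallest integer n = 47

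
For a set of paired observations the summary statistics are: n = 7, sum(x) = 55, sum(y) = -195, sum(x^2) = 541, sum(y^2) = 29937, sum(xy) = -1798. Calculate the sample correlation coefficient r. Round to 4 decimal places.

-0.1628

S_xy = nΣxy − ΣxΣy = 7·(-1798) − 55·(-195) = -12586 − (-10725) = -1861
S_xx = nΣx² − (Σx)² = 7·541 − 55² = 3787 − 3025 = 762
S_yy = nΣy² − (Σy)² = 7·29937 − (-195)² = 209559 − 38025 = 171534
r = S_xy / √(S_xx·S_yy) = -1861 / √(762·171534) = -1861 / √130708908 = -1861 / 11432.7997 = -0.1628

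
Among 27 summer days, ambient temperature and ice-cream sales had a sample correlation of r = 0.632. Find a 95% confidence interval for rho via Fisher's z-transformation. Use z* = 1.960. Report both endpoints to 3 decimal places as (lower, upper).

z_r = atanh(0.632) = 0.744739;  SE = 1/√(n−3) = 1/√24 = 0.204124
z-limits: 0.744739 ± 1.960·0.204124 = 0.744739 ± 0.400083 = [0.344656, 1.144822]
ρ-limits: (tanh 0.344656, tanh 1.144822) = (0.332, 0.816)

(0.332, 0.816)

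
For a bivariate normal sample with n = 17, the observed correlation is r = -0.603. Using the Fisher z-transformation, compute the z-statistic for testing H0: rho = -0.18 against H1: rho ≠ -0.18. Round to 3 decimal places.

-1.930

Fisher z: atanh(-0.603) = -0.697848, atanh(-0.18) = -0.181983
z = (z_r − z_0)·√(n−3) = (-0.697848 − (-0.181983))·√14 = -0.515865 · 3.741657 = -1.930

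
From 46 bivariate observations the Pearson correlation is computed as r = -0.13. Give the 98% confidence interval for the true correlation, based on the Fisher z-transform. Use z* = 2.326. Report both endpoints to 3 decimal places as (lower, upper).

(-0.451, 0.220)

z_r = atanh(-0.13) = -0.130740;  SE = 1/√(n−3) = 1/√43 = 0.152499
z-limits: -0.130740 ± 2.326·0.152499 = -0.130740 ± 0.354713 = [-0.485453, 0.223973]
ρ-limits: (tanh -0.485453, tanh 0.223973) = (-0.451, 0.220)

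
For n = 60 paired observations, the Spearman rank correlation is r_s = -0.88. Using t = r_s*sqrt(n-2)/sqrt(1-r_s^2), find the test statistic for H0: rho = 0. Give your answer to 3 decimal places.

-14.110

t = r_s·√(n−2) / √(1−r_s²) with r_s = -0.88, n = 60
  = -0.88·√58 / √(1 − 0.7744)
  = -0.88·7.615773 / 0.474974
  = -6.701880 / 0.474974 = -14.110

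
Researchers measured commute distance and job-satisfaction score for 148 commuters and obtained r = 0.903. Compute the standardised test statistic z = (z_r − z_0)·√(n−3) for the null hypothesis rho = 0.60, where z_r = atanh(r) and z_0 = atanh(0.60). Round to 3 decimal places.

z_r = atanh(0.903) = 1.488238,  z_0 = atanh(0.60) = 0.693147
SE = 1/√(n−3) = 1/√145 = 0.083045
z = (z_r − z_0)/SE = (1.488238 − 0.693147) / 0.083045 = 0.795091 / 0.083045 = 9.574

9.574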